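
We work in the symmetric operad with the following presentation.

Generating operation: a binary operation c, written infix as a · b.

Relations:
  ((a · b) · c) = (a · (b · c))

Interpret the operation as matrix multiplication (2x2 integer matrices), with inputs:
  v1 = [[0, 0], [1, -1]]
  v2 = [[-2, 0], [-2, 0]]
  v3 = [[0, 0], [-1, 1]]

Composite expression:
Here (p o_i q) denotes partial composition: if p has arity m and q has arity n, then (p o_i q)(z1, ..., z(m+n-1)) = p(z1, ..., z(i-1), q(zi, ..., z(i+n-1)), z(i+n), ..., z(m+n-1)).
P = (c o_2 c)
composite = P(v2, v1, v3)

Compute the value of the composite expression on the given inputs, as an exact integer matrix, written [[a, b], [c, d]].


[[0, 0], [0, 0]]

(v1 · v3) = [[0, 0], [1, -1]]
(v2 · (v1 · v3)) = [[0, 0], [0, 0]]


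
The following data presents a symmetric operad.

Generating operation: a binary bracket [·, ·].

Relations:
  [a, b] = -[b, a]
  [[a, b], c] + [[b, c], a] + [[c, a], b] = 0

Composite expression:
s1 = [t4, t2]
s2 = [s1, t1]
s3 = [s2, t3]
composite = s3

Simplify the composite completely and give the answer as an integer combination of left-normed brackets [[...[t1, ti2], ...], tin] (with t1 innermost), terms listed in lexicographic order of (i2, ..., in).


In the tensor algebra, words opening t1 carry the t1-anchored form.
Composite bracket: [[[t4, t2], t1], t3]
Full expansion: 8 signed words from ab - ba (2^3 = 8).
Collect the words opening with t1:
  from t1t2t4t3, sign +1: term +[[[t1, t2], t4], t3]
  from t1t4t2t3, sign -1: term -[[[t1, t4], t2], t3]

[[[t1, t2], t4], t3] - [[[t1, t4], t2], t3]


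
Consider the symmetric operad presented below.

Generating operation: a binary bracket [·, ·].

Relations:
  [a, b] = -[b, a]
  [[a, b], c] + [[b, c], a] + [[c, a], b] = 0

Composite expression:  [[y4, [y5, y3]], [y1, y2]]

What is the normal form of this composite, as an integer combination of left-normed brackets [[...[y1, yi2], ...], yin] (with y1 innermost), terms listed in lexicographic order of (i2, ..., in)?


Left-normed coefficients sit on the y1-initial expansion words.
Composite bracket: [[y4, [y5, y3]], [y1, y2]]
Expanding via [a, b] = ab - ba: 16 signed words (2^4 = 16).
Coefficients come from the y1-initial words:
  y1y2y3y5y4 appears with sign -1, giving the term -[[[[y1, y2], y3], y5], y4]
  y1y2y4y3y5 appears with sign +1, giving the term +[[[[y1, y2], y4], y3], y5]
  y1y2y4y5y3 appears with sign -1, giving the term -[[[[y1, y2], y4], y5], y3]
  y1y2y5y3y4 appears with sign +1, giving the term +[[[[y1, y2], y5], y3], y4]

-[[[[y1, y2], y3], y5], y4] + [[[[y1, y2], y4], y3], y5] - [[[[y1, y2], y4], y5], y3] + [[[[y1, y2], y5], y3], y4]


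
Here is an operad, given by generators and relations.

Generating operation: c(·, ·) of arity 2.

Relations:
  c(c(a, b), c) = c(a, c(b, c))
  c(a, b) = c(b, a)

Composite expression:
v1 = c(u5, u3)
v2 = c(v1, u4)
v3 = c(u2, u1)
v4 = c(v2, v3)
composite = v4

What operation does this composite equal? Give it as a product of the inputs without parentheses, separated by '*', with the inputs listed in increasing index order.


u1 * u2 * u3 * u4 * u5

Shape and order are irrelevant to c; the u-input set decides.
c(u5, u3) linearizes to u5 * u3
c(c(u5, u3), u4) linearizes to u5 * u3 * u4
c(u2, u1) linearizes to u2 * u1
c(c(c(u5, u3), u4), c(u2, u1)) linearizes to u5 * u3 * u4 * u2 * u1
sorting the factors by input index: u1 * u2 * u3 * u4 * u5


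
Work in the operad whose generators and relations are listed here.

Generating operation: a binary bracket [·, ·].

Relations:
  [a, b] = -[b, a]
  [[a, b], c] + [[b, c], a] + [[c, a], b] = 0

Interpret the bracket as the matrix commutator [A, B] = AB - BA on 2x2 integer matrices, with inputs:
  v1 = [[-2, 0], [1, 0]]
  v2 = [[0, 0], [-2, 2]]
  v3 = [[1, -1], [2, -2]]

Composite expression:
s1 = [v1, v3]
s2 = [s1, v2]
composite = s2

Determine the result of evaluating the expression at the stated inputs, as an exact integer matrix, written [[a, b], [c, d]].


[v1, v3] = [[1, 2], [7, -1]]
[[v1, v3], v2] = [[-4, 4], [-10, 4]]

[[-4, 4], [-10, 4]]


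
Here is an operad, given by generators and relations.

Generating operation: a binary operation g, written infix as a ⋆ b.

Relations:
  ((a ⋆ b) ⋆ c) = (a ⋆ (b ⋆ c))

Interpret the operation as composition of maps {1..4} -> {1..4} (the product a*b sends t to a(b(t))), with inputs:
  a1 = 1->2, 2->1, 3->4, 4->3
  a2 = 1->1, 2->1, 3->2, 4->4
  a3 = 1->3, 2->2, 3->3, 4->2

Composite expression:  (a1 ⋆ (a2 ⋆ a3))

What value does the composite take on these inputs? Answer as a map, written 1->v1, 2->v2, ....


1->1, 2->2, 3->1, 4->2

(a2 ⋆ a3) = 1->2, 2->1, 3->2, 4->1
(a1 ⋆ (a2 ⋆ a3)) = 1->1, 2->2, 3->1, 4->2


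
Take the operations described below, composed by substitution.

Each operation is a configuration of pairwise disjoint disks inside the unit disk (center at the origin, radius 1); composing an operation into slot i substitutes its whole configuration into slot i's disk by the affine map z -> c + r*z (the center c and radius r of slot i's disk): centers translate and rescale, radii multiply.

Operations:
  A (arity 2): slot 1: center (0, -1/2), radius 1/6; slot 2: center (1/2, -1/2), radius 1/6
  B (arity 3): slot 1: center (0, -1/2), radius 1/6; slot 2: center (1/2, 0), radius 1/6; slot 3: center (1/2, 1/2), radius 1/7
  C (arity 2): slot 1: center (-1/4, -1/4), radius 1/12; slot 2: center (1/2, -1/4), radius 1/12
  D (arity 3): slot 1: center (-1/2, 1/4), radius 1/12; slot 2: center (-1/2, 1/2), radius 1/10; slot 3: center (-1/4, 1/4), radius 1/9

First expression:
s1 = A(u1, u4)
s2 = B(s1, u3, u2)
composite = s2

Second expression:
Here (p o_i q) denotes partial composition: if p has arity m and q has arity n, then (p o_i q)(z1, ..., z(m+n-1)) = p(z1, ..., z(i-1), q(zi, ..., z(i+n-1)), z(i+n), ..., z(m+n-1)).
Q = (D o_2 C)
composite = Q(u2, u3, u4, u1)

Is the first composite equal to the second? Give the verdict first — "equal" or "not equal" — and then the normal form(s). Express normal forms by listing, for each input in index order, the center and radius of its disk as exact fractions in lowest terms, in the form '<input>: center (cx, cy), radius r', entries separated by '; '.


not equal; the first gives u1: center (0, -7/12), radius 1/36; u2: center (1/2, 1/2), radius 1/7; u3: center (1/2, 0), radius 1/6; u4: center (1/12, -7/12), radius 1/36 and the second u1: center (-1/4, 1/4), radius 1/9; u2: center (-1/2, 1/4), radius 1/12; u3: center (-21/40, 19/40), radius 1/120; u4: center (-9/20, 19/40), radius 1/120


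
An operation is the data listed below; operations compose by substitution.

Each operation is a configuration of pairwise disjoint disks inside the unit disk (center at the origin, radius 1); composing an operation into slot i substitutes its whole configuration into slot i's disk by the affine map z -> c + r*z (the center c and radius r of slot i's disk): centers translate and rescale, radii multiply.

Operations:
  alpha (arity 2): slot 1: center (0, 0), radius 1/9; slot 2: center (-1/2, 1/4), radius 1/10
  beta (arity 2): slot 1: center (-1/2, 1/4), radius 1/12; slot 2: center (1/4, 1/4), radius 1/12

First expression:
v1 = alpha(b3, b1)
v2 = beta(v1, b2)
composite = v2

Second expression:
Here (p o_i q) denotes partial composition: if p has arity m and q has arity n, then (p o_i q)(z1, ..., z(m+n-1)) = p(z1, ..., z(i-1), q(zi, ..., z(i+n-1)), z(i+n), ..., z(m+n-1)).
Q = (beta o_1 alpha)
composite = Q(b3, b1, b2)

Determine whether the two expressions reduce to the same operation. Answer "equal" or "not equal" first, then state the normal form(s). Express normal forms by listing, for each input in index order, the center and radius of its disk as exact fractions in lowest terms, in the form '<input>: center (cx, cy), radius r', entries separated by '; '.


equal; the common form is b1: center (-13/24, 13/48), radius 1/120; b2: center (1/4, 1/4), radius 1/12; b3: center (-1/2, 1/4), radius 1/108

Reducing the first expression gives b1: center (-13/24, 13/48), radius 1/120; b2: center (1/4, 1/4), radius 1/12; b3: center (-1/2, 1/4), radius 1/108
Reducing the second expression gives b1: center (-13/24, 13/48), radius 1/120; b2: center (1/4, 1/4), radius 1/12; b3: center (-1/2, 1/4), radius 1/108
The normal forms match — equal.


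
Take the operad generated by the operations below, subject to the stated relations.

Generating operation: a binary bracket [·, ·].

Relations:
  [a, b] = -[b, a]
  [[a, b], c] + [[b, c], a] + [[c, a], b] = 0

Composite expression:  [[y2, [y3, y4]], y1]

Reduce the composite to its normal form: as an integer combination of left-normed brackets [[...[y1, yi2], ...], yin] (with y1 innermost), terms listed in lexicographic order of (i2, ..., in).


-[[[y1, y2], y3], y4] + [[[y1, y2], y4], y3] + [[[y1, y3], y4], y2] - [[[y1, y4], y3], y2]

In the tensor algebra, words opening y1 carry the y1-anchored form.
Composite bracket: [[y2, [y3, y4]], y1]
Expanding via [a, b] = ab - ba: 8 signed words (2^3 = 8).
Only words starting with y1 matter:
  the word y1y2y3y4 carries sign -1 and contributes -[[[y1, y2], y3], y4]
  the word y1y2y4y3 carries sign +1 and contributes +[[[y1, y2], y4], y3]
  the word y1y3y4y2 carries sign +1 and contributes +[[[y1, y3], y4], y2]
  the word y1y4y3y2 carries sign -1 and contributes -[[[y1, y4], y3], y2]


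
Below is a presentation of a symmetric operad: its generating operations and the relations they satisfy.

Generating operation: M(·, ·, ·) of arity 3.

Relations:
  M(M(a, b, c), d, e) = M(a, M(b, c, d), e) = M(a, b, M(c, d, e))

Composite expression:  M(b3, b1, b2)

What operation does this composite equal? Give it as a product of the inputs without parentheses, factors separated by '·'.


b3 · b1 · b2


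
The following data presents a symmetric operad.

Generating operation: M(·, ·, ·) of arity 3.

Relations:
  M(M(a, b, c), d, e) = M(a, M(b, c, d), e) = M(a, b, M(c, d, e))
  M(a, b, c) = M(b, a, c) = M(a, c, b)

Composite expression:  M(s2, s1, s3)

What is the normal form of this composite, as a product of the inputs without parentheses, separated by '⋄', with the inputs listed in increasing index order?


s1 ⋄ s2 ⋄ s3


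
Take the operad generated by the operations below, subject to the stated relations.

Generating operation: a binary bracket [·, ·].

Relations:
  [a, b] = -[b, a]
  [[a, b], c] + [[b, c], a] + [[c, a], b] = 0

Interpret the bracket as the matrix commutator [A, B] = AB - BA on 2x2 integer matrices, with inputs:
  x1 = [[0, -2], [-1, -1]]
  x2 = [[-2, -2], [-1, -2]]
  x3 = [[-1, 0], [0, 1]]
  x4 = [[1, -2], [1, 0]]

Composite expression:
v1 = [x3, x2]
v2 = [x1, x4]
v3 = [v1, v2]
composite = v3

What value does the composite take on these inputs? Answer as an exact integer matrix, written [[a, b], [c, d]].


[x3, x2] = [[0, 4], [-2, 0]]
[x1, x4] = [[-4, 0], [-2, 4]]
[[x3, x2], [x1, x4]] = [[-8, 32], [16, 8]]

[[-8, 32], [16, 8]]


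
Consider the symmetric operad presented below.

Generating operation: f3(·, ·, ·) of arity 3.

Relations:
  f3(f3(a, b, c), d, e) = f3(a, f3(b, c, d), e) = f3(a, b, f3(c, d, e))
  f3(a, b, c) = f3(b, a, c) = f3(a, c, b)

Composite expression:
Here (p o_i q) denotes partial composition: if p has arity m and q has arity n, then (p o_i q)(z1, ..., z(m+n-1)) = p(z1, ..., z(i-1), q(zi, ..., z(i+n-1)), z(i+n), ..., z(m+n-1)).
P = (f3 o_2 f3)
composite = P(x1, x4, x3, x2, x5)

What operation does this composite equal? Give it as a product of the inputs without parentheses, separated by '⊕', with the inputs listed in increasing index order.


x1 ⊕ x2 ⊕ x3 ⊕ x4 ⊕ x5


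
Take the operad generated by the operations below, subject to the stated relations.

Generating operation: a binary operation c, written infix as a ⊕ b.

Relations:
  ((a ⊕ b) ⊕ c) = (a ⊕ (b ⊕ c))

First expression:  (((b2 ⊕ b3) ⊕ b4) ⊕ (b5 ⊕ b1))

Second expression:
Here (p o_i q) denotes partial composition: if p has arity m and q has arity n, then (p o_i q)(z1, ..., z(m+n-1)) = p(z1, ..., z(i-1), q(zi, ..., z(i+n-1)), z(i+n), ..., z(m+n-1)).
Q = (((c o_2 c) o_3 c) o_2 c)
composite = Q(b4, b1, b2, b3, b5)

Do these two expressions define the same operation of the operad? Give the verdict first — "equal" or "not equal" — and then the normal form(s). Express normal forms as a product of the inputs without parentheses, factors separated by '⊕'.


Normal form of the first expression: b2 ⊕ b3 ⊕ b4 ⊕ b5 ⊕ b1
Normal form of the second expression: b4 ⊕ b1 ⊕ b2 ⊕ b3 ⊕ b5
They disagree, so not equal.

not equal; first: b2 ⊕ b3 ⊕ b4 ⊕ b5 ⊕ b1; second: b4 ⊕ b1 ⊕ b2 ⊕ b3 ⊕ b5


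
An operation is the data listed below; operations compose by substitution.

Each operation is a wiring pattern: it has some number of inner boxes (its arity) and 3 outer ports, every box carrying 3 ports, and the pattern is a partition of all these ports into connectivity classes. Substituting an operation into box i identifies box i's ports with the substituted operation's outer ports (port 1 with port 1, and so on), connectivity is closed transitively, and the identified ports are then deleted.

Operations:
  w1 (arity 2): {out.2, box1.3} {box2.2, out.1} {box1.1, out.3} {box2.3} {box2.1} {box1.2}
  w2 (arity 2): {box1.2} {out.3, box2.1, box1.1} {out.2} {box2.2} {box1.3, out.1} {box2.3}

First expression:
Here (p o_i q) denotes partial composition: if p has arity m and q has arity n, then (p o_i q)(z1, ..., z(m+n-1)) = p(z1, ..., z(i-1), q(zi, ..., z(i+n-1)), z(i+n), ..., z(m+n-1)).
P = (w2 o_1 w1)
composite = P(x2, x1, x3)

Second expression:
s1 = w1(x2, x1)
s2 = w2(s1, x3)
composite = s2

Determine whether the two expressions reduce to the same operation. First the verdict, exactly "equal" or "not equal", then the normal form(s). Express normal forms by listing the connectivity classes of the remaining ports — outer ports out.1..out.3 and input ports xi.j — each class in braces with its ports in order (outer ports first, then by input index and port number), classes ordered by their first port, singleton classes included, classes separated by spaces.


In normal form, the first expression is {out.1, x2.1} {out.2} {out.3, x1.2, x3.1} {x1.1} {x1.3} {x2.2} {x2.3} {x3.2} {x3.3}
In normal form, the second expression is {out.1, x2.1} {out.2} {out.3, x1.2, x3.1} {x1.1} {x1.3} {x2.2} {x2.3} {x3.2} {x3.3}
Identical normal forms: equal.

equal: each reduces to {out.1, x2.1} {out.2} {out.3, x1.2, x3.1} {x1.1} {x1.3} {x2.2} {x2.3} {x3.2} {x3.3}


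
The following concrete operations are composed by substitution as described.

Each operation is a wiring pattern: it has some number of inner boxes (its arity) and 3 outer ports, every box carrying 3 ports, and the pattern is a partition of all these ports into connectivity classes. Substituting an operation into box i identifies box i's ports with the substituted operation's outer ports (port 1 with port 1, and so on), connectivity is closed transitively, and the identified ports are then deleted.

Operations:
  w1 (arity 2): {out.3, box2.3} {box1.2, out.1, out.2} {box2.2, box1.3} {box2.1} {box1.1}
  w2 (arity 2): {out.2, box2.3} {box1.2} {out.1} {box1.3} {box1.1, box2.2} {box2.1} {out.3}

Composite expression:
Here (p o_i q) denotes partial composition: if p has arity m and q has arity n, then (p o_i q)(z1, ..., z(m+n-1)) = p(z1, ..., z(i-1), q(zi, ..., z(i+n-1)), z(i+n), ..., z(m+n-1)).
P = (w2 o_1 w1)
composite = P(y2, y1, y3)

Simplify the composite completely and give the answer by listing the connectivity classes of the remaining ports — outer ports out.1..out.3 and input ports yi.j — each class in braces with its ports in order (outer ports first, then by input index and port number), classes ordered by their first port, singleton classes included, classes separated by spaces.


{out.1} {out.2, y3.3} {out.3} {y1.1} {y1.2, y2.3} {y1.3} {y2.1} {y2.2, y3.2} {y3.1}

Substituting into w2 glues patterns; closure does the rest.
stage w1: inputs (y2, y1), connectivity {out.1, out.2, y2.2} {out.3, y1.3} {y1.1} {y1.2, y2.3} {y2.1}, out.j its boundary
stage w2: inputs (y2, y1, y3), connectivity {out.1} {out.2, y3.3} {out.3} {y1.1} {y1.2, y2.3} {y1.3} {y2.1} {y2.2, y3.2} {y3.1}, out.j its boundary


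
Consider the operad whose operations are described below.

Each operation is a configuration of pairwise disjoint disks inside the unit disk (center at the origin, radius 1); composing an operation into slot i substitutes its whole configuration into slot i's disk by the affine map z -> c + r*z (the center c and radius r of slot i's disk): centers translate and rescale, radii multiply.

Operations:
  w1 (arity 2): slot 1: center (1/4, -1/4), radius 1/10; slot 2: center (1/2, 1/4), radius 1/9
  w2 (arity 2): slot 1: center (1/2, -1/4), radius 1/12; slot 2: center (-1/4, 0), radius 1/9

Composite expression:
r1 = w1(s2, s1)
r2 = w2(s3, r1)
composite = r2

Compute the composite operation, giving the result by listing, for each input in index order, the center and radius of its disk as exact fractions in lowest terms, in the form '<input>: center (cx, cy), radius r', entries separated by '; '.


s1: center (-7/36, 1/36), radius 1/81; s2: center (-2/9, -1/36), radius 1/90; s3: center (1/2, -1/4), radius 1/12

Below w2, radii multiply path by path; the s-disk centers shift.
s3: after 1 affine step, its disk has center (1/2, -1/4), radius 1/12
s2: after 2 affine steps, its disk has center (-2/9, -1/36), radius 1/90
s1: after 2 affine steps, its disk has center (-7/36, 1/36), radius 1/81


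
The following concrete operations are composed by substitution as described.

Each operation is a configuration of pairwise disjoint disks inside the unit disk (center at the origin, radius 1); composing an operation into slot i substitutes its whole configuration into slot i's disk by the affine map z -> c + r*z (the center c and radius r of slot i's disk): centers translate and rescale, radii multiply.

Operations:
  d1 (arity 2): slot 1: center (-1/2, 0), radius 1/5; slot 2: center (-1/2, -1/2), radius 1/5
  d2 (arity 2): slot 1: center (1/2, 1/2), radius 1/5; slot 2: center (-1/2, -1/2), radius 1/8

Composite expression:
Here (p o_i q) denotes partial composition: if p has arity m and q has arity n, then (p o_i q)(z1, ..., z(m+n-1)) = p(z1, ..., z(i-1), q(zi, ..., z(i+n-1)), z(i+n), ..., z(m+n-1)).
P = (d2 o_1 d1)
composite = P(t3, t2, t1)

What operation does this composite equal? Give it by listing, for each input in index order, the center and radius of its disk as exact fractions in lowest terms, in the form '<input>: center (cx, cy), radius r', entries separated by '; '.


t1: center (-1/2, -1/2), radius 1/8; t2: center (2/5, 2/5), radius 1/25; t3: center (2/5, 1/2), radius 1/25

Follow each t-input down from d2: c' goes to c + r*c', radius to r*r'.
t3 passes through 2 substitutions, ending at center (2/5, 1/2), radius 1/25
t2 passes through 2 substitutions, ending at center (2/5, 2/5), radius 1/25
t1 passes through 1 substitution, ending at center (-1/2, -1/2), radius 1/8


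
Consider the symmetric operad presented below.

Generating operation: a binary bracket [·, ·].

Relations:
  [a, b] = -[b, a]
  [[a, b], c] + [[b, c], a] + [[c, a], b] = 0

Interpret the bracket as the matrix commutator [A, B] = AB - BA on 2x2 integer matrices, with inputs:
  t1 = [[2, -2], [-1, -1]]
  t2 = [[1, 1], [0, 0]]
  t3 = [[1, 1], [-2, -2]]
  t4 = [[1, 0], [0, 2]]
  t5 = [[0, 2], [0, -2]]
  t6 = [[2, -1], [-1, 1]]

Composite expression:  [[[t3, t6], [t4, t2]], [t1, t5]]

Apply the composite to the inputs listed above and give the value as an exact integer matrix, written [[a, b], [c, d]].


[t3, t6] = [[-3, -4], [1, 3]]
[t4, t2] = [[0, -1], [0, 0]]
[[t3, t6], [t4, t2]] = [[1, 6], [0, -1]]
[t1, t5] = [[2, 10], [-2, -2]]
[[[t3, t6], [t4, t2]], [t1, t5]] = [[-12, -4], [4, 12]]

[[-12, -4], [4, 12]]


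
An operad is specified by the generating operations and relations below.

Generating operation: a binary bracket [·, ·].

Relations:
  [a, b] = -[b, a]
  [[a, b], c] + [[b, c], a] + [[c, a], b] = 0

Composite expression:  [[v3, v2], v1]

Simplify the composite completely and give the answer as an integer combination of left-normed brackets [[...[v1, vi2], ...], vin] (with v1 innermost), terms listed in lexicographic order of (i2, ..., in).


[[v1, v2], v3] - [[v1, v3], v2]

Expand each bracket as ab - ba; the v1-initial words give the coefficients.
Composite bracket: [[v3, v2], v1]
The bracket unfolds into 4 signed words via [a, b] = ab - ba (2^2 = 4).
Keep just the words that open with v1:
  v1v2v3 (sign +1) contributes +[[v1, v2], v3]
  v1v3v2 (sign -1) contributes -[[v1, v3], v2]


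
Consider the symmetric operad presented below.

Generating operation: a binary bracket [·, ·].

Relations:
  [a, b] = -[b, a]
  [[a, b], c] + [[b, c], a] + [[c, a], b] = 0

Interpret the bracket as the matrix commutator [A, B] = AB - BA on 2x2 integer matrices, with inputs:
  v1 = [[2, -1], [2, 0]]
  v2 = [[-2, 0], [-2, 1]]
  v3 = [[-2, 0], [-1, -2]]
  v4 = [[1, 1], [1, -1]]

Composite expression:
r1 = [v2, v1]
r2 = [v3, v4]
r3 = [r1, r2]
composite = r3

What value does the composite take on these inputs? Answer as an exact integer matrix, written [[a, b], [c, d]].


[v2, v1] = [[-2, 3], [2, 2]]
[v3, v4] = [[1, 0], [-2, -1]]
[[v2, v1], [v3, v4]] = [[-6, -6], [-4, 6]]

[[-6, -6], [-4, 6]]


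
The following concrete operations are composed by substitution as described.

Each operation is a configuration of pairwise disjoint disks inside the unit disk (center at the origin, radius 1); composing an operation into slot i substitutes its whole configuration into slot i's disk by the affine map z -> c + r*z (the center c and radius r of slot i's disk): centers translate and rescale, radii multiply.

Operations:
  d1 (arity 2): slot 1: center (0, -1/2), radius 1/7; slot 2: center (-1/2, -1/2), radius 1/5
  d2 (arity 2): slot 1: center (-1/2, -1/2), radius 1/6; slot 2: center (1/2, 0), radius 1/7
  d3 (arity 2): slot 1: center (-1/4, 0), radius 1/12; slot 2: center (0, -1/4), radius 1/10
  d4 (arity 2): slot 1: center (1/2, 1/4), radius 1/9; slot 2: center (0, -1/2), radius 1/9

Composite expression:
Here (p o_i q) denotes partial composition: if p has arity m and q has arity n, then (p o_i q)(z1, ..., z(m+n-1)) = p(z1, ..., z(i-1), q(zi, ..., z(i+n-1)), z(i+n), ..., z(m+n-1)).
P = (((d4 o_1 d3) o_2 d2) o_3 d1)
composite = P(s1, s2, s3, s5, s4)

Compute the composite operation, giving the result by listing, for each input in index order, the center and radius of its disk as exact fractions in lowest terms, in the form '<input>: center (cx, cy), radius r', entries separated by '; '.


s1: center (17/36, 1/4), radius 1/108; s2: center (89/180, 13/60), radius 1/540; s3: center (91/180, 31/140), radius 1/4410; s4: center (0, -1/2), radius 1/9; s5: center (53/105, 31/140), radius 1/3150

Follow each s-input down from d4: c' goes to c + r*c', radius to r*r'.
s1 passes through 2 substitutions, ending at center (17/36, 1/4), radius 1/108
s2 passes through 3 substitutions, ending at center (89/180, 13/60), radius 1/540
s3 passes through 4 substitutions, ending at center (91/180, 31/140), radius 1/4410
s5 passes through 4 substitutions, ending at center (53/105, 31/140), radius 1/3150
s4 passes through 1 substitution, ending at center (0, -1/2), radius 1/9


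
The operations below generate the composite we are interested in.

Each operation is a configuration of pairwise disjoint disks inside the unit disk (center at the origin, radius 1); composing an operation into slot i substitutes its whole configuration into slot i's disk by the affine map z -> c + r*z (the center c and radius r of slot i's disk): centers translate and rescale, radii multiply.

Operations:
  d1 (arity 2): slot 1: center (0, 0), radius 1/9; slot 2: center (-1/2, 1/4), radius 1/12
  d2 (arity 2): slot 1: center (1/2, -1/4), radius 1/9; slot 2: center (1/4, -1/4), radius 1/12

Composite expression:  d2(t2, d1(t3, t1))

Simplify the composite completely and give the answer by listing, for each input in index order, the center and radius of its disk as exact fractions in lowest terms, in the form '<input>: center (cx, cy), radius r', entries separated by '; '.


t1: center (5/24, -11/48), radius 1/144; t2: center (1/2, -1/4), radius 1/9; t3: center (1/4, -1/4), radius 1/108

Follow each t-input down from d2: c' goes to c + r*c', radius to r*r'.
t2: after 1 affine step, its disk has center (1/2, -1/4), radius 1/9
t3: after 2 affine steps, its disk has center (1/4, -1/4), radius 1/108
t1: after 2 affine steps, its disk has center (5/24, -11/48), radius 1/144


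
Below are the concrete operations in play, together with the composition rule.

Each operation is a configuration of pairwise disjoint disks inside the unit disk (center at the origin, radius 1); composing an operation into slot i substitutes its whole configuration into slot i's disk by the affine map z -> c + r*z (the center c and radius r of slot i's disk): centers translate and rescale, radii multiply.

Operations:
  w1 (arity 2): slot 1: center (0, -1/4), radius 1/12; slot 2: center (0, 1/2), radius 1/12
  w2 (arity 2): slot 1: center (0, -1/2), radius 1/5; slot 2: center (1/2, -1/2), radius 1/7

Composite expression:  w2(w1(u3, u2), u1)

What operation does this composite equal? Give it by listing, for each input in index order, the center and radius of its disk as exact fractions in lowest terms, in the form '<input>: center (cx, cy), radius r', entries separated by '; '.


u1: center (1/2, -1/2), radius 1/7; u2: center (0, -2/5), radius 1/60; u3: center (0, -11/20), radius 1/60

Nesting under w2 composes maps z -> c + r*z down each u-path.
for u3, the 2-step affine chain lands on center (0, -11/20), radius 1/60
for u2, the 2-step affine chain lands on center (0, -2/5), radius 1/60
for u1, the 1-step affine chain lands on center (1/2, -1/2), radius 1/7


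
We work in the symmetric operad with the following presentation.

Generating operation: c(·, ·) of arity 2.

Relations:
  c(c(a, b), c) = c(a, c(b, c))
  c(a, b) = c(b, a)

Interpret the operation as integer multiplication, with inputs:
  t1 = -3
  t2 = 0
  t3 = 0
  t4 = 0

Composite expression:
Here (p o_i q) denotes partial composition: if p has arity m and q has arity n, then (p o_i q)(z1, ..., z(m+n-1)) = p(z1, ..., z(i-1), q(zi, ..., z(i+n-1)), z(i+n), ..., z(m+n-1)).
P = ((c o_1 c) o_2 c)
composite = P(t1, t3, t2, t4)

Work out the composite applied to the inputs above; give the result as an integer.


0


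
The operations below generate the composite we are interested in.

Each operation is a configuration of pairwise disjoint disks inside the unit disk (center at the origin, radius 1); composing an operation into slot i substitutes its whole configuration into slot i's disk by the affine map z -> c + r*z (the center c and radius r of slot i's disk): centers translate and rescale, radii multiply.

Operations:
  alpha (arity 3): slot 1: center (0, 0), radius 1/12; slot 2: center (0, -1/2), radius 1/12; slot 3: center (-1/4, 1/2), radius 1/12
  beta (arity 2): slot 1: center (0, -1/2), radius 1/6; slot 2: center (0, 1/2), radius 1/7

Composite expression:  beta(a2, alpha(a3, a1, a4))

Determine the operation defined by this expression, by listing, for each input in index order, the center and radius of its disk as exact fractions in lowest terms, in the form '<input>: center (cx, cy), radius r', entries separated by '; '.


Each a-disk chains the slot maps above it in beta; radii multiply.
a2: after 1 affine step, its disk has center (0, -1/2), radius 1/6
a3: after 2 affine steps, its disk has center (0, 1/2), radius 1/84
a1: after 2 affine steps, its disk has center (0, 3/7), radius 1/84
a4: after 2 affine steps, its disk has center (-1/28, 4/7), radius 1/84

a1: center (0, 3/7), radius 1/84; a2: center (0, -1/2), radius 1/6; a3: center (0, 1/2), radius 1/84; a4: center (-1/28, 4/7), radius 1/84


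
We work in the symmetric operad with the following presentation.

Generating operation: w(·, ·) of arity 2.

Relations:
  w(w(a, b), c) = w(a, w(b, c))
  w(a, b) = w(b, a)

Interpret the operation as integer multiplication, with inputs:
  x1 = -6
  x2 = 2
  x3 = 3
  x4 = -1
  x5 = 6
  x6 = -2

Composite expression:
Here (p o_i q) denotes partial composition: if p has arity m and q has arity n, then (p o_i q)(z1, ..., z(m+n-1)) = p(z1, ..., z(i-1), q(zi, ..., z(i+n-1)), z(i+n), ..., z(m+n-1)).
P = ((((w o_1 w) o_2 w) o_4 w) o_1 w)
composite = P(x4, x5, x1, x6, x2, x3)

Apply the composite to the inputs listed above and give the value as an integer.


-432

w(x4, x5) = -6
w(x1, x6) = 12
w(w(x4, x5), w(x1, x6)) = -72
w(x2, x3) = 6
w(w(w(x4, x5), w(x1, x6)), w(x2, x3)) = -432


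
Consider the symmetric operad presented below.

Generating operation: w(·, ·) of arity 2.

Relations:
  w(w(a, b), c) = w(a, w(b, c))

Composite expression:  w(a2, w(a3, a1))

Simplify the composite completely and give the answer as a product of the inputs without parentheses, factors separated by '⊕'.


a2 ⊕ a3 ⊕ a1

All parenthesizations of w agree; list the a-inputs left to right.
w(a3, a1) collapses to a3 ⊕ a1
w(a2, w(a3, a1)) collapses to a2 ⊕ a3 ⊕ a1


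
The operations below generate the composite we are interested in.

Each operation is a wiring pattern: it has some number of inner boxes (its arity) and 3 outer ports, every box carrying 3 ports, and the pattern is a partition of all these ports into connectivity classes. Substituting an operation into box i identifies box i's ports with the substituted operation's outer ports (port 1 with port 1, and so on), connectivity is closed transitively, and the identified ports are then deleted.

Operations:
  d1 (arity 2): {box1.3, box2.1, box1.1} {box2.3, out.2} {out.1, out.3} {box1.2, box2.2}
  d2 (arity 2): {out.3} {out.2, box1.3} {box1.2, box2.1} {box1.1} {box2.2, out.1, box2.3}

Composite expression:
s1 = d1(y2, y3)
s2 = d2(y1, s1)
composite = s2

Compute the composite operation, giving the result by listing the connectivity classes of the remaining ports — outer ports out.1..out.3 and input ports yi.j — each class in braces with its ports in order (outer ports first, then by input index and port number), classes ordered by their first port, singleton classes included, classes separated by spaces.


{out.1, y1.2, y3.3} {out.2, y1.3} {out.3} {y1.1} {y2.1, y2.3, y3.1} {y2.2, y3.2}

Treat the ports identified at d2 as solder joints: merge, then drop.
composing d1 on (y2, y3), with out.j its own outer ports: {out.1, out.3} {out.2, y3.3} {y2.1, y2.3, y3.1} {y2.2, y3.2}
composing d2 on (y1, y2, y3), with out.j its own outer ports: {out.1, y1.2, y3.3} {out.2, y1.3} {out.3} {y1.1} {y2.1, y2.3, y3.1} {y2.2, y3.2}


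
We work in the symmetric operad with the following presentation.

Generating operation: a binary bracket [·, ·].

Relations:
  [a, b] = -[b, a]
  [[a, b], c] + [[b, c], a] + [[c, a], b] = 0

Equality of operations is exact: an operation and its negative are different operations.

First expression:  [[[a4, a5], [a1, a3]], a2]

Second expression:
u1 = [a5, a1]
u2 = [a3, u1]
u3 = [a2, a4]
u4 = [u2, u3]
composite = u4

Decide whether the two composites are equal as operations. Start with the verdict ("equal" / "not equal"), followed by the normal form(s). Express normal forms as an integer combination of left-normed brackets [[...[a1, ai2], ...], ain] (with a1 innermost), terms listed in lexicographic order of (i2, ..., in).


In normal form, the first expression is -[[[[a1, a3], a4], a5], a2] + [[[[a1, a3], a5], a4], a2]
In normal form, the second expression is [[[[a1, a5], a3], a2], a4] - [[[[a1, a5], a3], a4], a2]
The forms do not match — not equal.

not equal; first: -[[[[a1, a3], a4], a5], a2] + [[[[a1, a3], a5], a4], a2]; second: [[[[a1, a5], a3], a2], a4] - [[[[a1, a5], a3], a4], a2]


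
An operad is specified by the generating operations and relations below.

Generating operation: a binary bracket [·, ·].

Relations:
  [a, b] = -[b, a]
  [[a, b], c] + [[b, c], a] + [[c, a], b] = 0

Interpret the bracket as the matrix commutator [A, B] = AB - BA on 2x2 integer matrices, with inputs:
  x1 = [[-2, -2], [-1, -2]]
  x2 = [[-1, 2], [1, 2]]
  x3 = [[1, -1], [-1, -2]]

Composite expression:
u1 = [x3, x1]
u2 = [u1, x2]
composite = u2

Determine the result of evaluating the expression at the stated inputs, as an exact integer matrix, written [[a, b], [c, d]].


[[-12, -22], [-7, 12]]

[x3, x1] = [[-1, -6], [3, 1]]
[[x3, x1], x2] = [[-12, -22], [-7, 12]]


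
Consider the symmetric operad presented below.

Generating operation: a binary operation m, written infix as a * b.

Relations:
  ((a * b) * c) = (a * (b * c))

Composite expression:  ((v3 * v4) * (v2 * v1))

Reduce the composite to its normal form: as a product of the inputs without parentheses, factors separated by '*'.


v3 * v4 * v2 * v1

Under associativity of m, the answer is the v's in reading order.
(v3 * v4) spells out as v3 * v4
(v2 * v1) spells out as v2 * v1
((v3 * v4) * (v2 * v1)) spells out as v3 * v4 * v2 * v1


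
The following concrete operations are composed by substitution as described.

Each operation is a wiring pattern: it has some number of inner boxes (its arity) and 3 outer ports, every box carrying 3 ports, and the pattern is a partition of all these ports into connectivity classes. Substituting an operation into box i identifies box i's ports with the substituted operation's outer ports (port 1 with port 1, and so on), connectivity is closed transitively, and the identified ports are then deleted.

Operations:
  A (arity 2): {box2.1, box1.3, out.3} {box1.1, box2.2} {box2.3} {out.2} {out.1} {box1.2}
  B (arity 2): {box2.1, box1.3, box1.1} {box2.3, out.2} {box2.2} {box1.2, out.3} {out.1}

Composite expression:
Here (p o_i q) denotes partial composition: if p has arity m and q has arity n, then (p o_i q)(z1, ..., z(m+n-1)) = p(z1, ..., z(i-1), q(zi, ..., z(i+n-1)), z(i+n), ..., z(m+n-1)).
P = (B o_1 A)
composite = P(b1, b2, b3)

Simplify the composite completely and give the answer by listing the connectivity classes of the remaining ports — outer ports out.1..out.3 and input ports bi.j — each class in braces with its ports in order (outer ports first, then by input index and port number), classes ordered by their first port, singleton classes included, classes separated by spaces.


{out.1} {out.2, b3.3} {out.3} {b1.1, b2.2} {b1.2} {b1.3, b2.1, b3.1} {b2.3} {b3.2}

Treat the ports identified at B as solder joints: merge, then drop.
composing A on (b1, b2), with out.j its own outer ports: {out.1} {out.2} {out.3, b1.3, b2.1} {b1.1, b2.2} {b1.2} {b2.3}
composing B on (b1, b2, b3), with out.j its own outer ports: {out.1} {out.2, b3.3} {out.3} {b1.1, b2.2} {b1.2} {b1.3, b2.1, b3.1} {b2.3} {b3.2}


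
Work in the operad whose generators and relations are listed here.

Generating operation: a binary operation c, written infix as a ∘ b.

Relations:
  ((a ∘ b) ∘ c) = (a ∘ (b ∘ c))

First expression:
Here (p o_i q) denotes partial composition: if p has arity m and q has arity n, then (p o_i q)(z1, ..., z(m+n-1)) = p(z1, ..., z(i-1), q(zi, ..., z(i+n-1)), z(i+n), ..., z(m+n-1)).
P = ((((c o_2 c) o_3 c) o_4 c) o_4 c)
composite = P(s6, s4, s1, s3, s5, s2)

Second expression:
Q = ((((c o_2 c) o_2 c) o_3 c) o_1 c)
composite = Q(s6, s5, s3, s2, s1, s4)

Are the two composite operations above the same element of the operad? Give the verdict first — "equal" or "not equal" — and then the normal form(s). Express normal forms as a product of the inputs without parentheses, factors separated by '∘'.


not equal; first: s6 ∘ s4 ∘ s1 ∘ s3 ∘ s5 ∘ s2; second: s6 ∘ s5 ∘ s3 ∘ s2 ∘ s1 ∘ s4


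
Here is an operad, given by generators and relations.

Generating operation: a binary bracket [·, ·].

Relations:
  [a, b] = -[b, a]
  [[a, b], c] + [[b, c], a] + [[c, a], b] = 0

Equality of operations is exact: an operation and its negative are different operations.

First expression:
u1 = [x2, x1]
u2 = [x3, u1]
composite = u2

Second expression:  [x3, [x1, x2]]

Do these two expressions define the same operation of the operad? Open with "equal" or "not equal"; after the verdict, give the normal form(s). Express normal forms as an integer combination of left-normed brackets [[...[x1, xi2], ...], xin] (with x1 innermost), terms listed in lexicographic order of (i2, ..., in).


Normal form of the first expression: [[x1, x2], x3]
Normal form of the second expression: -[[x1, x2], x3]
Distinct normal forms: not equal.

not equal: they reduce to [[x1, x2], x3] and -[[x1, x2], x3]


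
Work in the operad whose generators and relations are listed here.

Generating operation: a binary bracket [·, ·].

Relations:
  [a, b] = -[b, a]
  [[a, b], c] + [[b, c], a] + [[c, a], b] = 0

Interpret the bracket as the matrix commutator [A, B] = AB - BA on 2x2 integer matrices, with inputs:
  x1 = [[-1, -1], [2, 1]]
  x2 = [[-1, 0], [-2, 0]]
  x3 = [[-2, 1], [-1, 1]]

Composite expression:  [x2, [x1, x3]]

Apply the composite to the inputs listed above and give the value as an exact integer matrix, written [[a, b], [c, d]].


[x1, x3] = [[-1, -5], [-8, 1]]
[x2, [x1, x3]] = [[-10, 5], [-4, 10]]

[[-10, 5], [-4, 10]]


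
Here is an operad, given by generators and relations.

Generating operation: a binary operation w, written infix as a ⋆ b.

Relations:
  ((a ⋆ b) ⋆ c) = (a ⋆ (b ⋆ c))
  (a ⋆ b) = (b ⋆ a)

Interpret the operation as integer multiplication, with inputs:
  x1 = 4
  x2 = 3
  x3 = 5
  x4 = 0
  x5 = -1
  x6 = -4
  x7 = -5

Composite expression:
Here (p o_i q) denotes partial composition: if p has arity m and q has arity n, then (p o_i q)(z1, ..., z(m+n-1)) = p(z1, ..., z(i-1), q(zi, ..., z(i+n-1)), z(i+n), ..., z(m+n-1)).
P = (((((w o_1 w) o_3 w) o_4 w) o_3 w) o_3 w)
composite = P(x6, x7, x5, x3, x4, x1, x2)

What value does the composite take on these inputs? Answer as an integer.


0

(x6 ⋆ x7) = 20
(x5 ⋆ x3) = -5
((x5 ⋆ x3) ⋆ x4) = 0
(x1 ⋆ x2) = 12
(((x5 ⋆ x3) ⋆ x4) ⋆ (x1 ⋆ x2)) = 0
((x6 ⋆ x7) ⋆ (((x5 ⋆ x3) ⋆ x4) ⋆ (x1 ⋆ x2))) = 0


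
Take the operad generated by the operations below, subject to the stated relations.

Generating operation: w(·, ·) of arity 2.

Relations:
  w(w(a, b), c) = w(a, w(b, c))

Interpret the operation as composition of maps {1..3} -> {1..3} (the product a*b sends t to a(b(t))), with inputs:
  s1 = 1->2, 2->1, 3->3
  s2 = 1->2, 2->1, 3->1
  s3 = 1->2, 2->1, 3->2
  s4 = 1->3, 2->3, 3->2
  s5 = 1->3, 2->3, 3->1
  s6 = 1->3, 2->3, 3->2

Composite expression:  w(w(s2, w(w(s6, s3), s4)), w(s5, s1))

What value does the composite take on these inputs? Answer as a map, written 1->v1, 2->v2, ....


w(s6, s3) = 1->3, 2->3, 3->3
w(w(s6, s3), s4) = 1->3, 2->3, 3->3
w(s2, w(w(s6, s3), s4)) = 1->1, 2->1, 3->1
w(s5, s1) = 1->3, 2->3, 3->1
w(w(s2, w(w(s6, s3), s4)), w(s5, s1)) = 1->1, 2->1, 3->1

1->1, 2->1, 3->1


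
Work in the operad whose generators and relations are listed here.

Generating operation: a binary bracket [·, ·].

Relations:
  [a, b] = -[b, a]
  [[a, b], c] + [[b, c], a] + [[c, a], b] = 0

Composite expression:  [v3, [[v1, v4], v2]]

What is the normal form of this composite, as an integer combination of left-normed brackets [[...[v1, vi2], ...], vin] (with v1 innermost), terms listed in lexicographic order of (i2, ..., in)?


A multilinear Lie element is pinned by v1-initial words (v1 innermost).
Composite bracket: [v3, [[v1, v4], v2]]
Expanding via [a, b] = ab - ba: 8 signed words (2^3 = 8).
Collect the words opening with v1:
  from v1v4v2v3, sign -1: term -[[[v1, v4], v2], v3]

-[[[v1, v4], v2], v3]


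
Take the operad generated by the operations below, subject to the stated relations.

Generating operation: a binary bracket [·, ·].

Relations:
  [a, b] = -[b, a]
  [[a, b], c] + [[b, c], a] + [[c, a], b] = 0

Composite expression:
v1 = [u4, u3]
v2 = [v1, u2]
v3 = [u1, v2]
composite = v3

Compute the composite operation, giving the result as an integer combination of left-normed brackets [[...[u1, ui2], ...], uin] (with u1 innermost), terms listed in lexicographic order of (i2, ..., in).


[[[u1, u2], u3], u4] - [[[u1, u2], u4], u3] - [[[u1, u3], u4], u2] + [[[u1, u4], u3], u2]
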